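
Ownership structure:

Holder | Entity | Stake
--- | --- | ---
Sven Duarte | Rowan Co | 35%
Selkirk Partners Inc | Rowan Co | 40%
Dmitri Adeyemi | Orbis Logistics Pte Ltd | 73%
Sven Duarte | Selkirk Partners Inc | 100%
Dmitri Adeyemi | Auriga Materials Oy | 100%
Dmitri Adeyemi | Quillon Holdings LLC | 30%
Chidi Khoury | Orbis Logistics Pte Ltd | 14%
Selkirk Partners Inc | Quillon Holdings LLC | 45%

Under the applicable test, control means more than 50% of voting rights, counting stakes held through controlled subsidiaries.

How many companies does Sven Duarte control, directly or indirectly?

2

Sven holds 100% of Selkirk, so Sven controls Selkirk.
Selkirk and Sven together hold 40% + 35% = 75% of Rowan, so Sven controls Rowan.
No other company's threshold is met.
Sven controls 2 companies.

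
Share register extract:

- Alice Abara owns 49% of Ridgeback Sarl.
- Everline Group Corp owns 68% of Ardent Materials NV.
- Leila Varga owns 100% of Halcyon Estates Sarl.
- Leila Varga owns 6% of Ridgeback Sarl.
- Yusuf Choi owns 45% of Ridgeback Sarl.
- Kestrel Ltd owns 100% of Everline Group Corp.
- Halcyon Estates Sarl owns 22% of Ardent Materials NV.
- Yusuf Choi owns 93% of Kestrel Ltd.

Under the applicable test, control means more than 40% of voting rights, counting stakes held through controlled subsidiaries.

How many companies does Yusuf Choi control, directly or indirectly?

4

Yusuf holds 93% of Kestrel, so Yusuf controls Kestrel.
Kestrel holds 100% of Everline, so Yusuf controls Everline.
Yusuf holds 45% of Ridgeback, so Yusuf controls Ridgeback.
Everline holds 68% of Ardent, so Yusuf controls Ardent.
No other company's threshold is met.
Yusuf controls 4 companies.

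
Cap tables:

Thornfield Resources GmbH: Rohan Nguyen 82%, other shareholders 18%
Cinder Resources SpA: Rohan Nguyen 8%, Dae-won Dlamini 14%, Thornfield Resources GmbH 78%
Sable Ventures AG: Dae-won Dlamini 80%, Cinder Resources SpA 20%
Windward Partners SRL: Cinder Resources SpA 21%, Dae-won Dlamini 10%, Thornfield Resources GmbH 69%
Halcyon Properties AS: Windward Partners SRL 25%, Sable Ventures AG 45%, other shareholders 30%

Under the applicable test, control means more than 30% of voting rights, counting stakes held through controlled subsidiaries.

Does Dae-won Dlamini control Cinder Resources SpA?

Dae-won holds 80% of Sable, so Dae-won controls Sable.
Sable holds 45% of Halcyon, so Dae-won controls Halcyon.
In Cinder, Dae-won's side holds only 14%, not > 30%.
So Dae-won does not control Cinder.

No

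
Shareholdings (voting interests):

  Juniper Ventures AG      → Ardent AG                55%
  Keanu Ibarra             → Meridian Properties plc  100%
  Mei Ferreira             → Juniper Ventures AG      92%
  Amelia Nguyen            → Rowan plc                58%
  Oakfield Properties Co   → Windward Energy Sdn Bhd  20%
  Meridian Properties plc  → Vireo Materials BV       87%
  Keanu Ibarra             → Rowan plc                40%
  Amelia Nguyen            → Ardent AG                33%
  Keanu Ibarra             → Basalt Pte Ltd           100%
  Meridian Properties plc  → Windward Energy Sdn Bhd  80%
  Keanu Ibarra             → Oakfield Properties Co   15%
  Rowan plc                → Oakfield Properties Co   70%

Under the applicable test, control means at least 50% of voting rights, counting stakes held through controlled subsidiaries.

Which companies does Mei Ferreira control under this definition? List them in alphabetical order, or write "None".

Mei holds 92% of Juniper, so Mei controls Juniper.
Juniper holds 55% of Ardent, so Mei controls Ardent.
No other company's threshold is met.

Ardent AG, Juniper Ventures AG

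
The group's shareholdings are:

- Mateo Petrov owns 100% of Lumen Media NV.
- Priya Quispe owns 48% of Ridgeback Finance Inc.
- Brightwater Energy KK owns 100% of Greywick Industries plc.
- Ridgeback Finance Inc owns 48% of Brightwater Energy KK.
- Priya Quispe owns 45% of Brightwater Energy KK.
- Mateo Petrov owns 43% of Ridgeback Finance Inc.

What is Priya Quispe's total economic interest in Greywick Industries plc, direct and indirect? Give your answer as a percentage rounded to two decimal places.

68.04%

Priya reaches Greywick along 2 paths.
Via Brightwater: 45% × 100% = 45%.
Via Ridgeback → Brightwater: 48% × 48% × 100% = 23.04%.
Total: 45% + 23.04% = 68.04%.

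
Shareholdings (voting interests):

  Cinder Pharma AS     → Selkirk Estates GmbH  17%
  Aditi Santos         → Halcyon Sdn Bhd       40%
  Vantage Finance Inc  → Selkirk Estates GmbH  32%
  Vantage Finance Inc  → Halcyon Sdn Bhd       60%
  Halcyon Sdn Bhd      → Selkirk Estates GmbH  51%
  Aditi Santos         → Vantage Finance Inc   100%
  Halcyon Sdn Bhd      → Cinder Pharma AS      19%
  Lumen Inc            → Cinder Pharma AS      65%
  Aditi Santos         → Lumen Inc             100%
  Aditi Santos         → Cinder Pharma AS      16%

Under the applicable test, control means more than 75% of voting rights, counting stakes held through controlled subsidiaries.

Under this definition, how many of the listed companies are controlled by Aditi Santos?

5

Aditi holds 100% of Vantage, so Aditi controls Vantage.
Aditi holds 100% of Lumen, so Aditi controls Lumen.
Aditi and Vantage together hold 40% + 60% = 100% of Halcyon, so Aditi controls Halcyon.
Halcyon and Lumen and Aditi together hold 19% + 65% + 16% = 100% of Cinder, so Aditi controls Cinder.
Vantage and Cinder and Halcyon together hold 32% + 17% + 51% = 100% of Selkirk, so Aditi controls Selkirk.
Aditi controls 5 companies.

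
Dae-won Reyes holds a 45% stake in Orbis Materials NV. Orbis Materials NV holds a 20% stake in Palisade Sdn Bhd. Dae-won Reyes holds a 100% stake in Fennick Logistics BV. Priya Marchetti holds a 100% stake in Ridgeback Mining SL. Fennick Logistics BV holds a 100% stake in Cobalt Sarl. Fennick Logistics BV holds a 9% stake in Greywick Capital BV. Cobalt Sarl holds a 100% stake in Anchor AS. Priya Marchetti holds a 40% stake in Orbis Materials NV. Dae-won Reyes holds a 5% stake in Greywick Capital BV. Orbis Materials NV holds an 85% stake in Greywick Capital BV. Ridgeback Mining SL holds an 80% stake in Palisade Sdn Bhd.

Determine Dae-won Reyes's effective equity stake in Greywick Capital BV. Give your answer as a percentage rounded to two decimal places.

52.25%

Dae-won reaches Greywick along 3 paths.
Via Fennick: 100% × 9% = 9%.
Via Orbis: 45% × 85% = 38.25%.
Direct stake: 5% = 5%.
Total: 9% + 38.25% + 5% = 52.25%.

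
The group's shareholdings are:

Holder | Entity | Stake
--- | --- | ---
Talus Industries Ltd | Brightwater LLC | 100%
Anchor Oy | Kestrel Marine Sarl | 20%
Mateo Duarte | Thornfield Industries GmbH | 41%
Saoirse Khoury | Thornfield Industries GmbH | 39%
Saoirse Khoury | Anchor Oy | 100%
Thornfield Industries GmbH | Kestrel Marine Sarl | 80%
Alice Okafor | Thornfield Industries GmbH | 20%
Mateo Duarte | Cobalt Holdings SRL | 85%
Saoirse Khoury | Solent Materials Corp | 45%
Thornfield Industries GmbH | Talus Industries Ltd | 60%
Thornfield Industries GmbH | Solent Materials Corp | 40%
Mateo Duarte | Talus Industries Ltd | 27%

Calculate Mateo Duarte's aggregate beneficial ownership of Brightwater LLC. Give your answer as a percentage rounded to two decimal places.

51.60%

Mateo reaches Brightwater along 2 paths.
Via Thornfield → Talus: 41% × 60% × 100% = 24.6%.
Via Talus: 27% × 100% = 27%.
Total: 24.6% + 27% = 51.6%.
Rounded: 51.60%.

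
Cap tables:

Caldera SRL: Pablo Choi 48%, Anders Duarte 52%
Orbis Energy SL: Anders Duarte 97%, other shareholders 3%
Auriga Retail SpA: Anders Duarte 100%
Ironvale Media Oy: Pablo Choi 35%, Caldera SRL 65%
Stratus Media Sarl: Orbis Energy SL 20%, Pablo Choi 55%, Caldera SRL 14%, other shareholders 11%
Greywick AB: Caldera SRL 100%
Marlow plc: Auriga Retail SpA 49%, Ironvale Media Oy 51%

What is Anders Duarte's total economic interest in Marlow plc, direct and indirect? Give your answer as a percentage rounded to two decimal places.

Anders reaches Marlow along 2 paths.
Via Auriga: 100% × 49% = 49%.
Via Caldera → Ironvale: 52% × 65% × 51% = 17.238%.
Total: 49% + 17.238% = 66.238%.
Rounded: 66.24%.

66.24%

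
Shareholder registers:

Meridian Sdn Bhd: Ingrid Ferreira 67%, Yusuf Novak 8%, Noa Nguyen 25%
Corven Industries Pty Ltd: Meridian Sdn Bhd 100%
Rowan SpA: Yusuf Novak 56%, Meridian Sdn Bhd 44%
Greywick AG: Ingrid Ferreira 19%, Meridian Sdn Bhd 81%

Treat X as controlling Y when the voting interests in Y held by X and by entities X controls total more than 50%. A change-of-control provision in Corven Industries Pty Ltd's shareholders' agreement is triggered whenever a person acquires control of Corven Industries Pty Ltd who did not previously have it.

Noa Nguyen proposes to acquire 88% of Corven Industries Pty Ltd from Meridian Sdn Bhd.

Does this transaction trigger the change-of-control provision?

Yes

The purchase adds only to Noa's holdings (Meridian's stake shrinks), so Noa is the only person who could newly come to control Corven.
Noa's largest direct stake is 25% in Meridian, which does not meet the threshold, so Noa controls no company.
Neither Noa nor any entity Noa controls holds any voting interest in Corven.
So before the transaction, Noa does not control Corven.
After the purchase, Noa holds 88% of Corven directly, and Meridian's stake falls to 12%.
Noa holds 88% of Corven, so Noa controls Corven.
Noa did not control Corven before and does after, so the clause is triggered.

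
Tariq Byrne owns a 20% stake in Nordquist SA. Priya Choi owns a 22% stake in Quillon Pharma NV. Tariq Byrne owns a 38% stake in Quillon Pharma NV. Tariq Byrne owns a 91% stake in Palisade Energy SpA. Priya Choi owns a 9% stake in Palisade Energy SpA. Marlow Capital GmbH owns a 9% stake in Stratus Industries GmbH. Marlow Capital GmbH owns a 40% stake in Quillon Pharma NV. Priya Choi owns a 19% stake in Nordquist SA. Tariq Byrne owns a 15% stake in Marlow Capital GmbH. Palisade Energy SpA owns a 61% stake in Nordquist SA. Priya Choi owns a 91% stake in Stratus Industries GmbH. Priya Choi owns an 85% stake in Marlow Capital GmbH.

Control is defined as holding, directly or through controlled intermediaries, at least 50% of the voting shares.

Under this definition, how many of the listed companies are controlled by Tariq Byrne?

2

Tariq holds 91% of Palisade, so Tariq controls Palisade.
Tariq and Palisade together hold 20% + 61% = 81% of Nordquist, so Tariq controls Nordquist.
No other company's threshold is met.
Tariq controls 2 companies.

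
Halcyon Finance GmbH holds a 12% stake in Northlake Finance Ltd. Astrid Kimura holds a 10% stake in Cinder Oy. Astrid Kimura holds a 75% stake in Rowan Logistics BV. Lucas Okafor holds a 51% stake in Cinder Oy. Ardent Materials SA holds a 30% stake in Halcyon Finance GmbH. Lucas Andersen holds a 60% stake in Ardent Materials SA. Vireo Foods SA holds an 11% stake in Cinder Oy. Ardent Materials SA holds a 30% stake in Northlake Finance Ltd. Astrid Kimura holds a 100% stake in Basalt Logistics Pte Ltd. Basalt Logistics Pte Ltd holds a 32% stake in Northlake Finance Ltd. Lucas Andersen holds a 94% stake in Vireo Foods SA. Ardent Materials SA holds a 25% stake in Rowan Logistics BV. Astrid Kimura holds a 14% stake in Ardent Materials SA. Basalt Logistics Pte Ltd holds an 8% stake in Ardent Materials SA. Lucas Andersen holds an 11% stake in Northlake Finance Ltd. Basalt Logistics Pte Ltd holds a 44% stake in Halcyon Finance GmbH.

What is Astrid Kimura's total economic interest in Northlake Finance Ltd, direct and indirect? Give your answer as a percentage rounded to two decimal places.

44.67%

Astrid reaches Northlake along 6 paths.
Via Basalt → Halcyon: 100% × 44% × 12% = 5.28%.
Via Ardent → Halcyon: 14% × 30% × 12% = 0.504%.
Via Basalt → Ardent → Halcyon: 100% × 8% × 30% × 12% = 0.288%.
Via Basalt: 100% × 32% = 32%.
Via Ardent: 14% × 30% = 4.2%.
Via Basalt → Ardent: 100% × 8% × 30% = 2.4%.
Total: 5.28% + 0.504% + 0.288% + 32% + 4.2% + 2.4% = 44.672%.
Rounded: 44.67%.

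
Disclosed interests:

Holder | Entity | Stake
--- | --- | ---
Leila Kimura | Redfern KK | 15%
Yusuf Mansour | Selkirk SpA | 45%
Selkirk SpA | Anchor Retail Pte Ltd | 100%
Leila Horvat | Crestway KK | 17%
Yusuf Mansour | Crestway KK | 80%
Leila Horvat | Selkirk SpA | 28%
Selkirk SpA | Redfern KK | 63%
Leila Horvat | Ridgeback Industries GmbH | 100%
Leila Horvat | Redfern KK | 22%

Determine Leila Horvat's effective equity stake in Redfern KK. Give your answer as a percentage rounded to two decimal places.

Leila Horvat reaches Redfern along 2 paths.
Direct stake: 22% = 22%.
Via Selkirk: 28% × 63% = 17.64%.
Total: 22% + 17.64% = 39.64%.

39.64%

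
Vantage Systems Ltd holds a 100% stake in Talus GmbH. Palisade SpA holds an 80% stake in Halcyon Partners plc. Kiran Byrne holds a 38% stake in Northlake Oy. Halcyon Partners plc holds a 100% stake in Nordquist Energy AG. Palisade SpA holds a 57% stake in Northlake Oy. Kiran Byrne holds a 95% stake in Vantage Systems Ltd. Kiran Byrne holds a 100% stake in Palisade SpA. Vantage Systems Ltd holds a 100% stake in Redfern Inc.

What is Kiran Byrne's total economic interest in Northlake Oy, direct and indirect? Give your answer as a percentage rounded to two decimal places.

95.00%

Kiran reaches Northlake along 2 paths.
Direct stake: 38% = 38%.
Via Palisade: 100% × 57% = 57%.
Total: 38% + 57% = 95%.
Rounded: 95.00%.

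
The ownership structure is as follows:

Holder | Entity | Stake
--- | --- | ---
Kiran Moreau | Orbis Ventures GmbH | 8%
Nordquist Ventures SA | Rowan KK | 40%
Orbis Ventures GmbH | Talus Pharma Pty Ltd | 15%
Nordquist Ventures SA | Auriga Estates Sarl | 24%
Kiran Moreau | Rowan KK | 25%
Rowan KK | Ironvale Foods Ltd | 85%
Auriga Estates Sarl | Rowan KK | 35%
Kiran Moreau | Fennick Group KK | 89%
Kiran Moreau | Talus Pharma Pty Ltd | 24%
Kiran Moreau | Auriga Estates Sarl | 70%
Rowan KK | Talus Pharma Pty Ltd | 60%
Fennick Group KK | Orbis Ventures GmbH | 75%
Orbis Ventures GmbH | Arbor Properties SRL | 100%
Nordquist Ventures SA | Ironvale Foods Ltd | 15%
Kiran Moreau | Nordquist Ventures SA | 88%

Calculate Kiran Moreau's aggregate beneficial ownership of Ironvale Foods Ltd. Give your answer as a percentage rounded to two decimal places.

Kiran reaches Ironvale along 5 paths.
Via Nordquist: 88% × 15% = 13.2%.
Via Rowan: 25% × 85% = 21.25%.
Via Nordquist → Rowan: 88% × 40% × 85% = 29.92%.
Via Nordquist → Auriga → Rowan: 88% × 24% × 35% × 85% = 6.2832%.
Via Auriga → Rowan: 70% × 35% × 85% = 20.825%.
Total: 13.2% + 21.25% + 29.92% + 6.2832% + 20.825% = 91.4782%.
Rounded: 91.48%.

91.48%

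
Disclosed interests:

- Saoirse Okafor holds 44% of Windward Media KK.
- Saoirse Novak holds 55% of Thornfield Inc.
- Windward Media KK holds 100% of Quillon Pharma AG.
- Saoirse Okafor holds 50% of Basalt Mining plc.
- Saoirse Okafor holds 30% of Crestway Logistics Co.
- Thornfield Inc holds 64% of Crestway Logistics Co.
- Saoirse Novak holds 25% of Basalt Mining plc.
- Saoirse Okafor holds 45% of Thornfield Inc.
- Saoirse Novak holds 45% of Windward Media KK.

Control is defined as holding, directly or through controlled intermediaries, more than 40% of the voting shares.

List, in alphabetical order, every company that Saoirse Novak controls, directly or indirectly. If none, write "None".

Saoirse Novak holds 55% of Thornfield, so Saoirse Novak controls Thornfield.
Saoirse Novak holds 45% of Windward, so Saoirse Novak controls Windward.
Thornfield holds 64% of Crestway, so Saoirse Novak controls Crestway.
Windward holds 100% of Quillon, so Saoirse Novak controls Quillon.
No other company's threshold is met.

Crestway Logistics Co, Quillon Pharma AG, Thornfield Inc, Windward Media KK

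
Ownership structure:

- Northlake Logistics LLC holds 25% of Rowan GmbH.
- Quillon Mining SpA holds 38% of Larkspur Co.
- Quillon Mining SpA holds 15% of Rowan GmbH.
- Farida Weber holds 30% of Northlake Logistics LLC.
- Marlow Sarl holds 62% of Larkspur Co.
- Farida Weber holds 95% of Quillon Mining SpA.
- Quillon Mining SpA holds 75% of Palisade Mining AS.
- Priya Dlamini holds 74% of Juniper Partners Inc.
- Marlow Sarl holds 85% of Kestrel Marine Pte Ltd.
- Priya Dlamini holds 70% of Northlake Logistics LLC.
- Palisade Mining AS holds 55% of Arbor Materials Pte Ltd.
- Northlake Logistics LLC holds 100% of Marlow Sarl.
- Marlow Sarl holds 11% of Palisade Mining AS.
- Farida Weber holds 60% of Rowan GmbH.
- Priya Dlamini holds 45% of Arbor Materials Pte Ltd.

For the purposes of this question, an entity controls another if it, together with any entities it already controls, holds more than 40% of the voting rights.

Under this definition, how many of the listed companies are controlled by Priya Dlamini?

6

Priya holds 70% of Northlake, so Priya controls Northlake.
Northlake holds 100% of Marlow, so Priya controls Marlow.
Marlow holds 62% of Larkspur, so Priya controls Larkspur.
Marlow holds 85% of Kestrel, so Priya controls Kestrel.
Priya holds 45% of Arbor, so Priya controls Arbor.
Priya holds 74% of Juniper, so Priya controls Juniper.
No other company's threshold is met.
Priya controls 6 companies.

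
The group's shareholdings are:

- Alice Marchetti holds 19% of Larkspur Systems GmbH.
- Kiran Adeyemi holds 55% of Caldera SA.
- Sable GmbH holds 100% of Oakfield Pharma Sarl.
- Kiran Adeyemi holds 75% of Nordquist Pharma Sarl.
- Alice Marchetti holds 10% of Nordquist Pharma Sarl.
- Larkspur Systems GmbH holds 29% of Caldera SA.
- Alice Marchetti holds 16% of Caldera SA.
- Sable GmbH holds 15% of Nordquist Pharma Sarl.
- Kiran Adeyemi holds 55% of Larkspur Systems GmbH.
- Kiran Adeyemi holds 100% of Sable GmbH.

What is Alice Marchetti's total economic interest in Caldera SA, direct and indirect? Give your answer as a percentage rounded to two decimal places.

21.51%

Alice reaches Caldera along 2 paths.
Via Larkspur: 19% × 29% = 5.51%.
Direct stake: 16% = 16%.
Total: 5.51% + 16% = 21.51%.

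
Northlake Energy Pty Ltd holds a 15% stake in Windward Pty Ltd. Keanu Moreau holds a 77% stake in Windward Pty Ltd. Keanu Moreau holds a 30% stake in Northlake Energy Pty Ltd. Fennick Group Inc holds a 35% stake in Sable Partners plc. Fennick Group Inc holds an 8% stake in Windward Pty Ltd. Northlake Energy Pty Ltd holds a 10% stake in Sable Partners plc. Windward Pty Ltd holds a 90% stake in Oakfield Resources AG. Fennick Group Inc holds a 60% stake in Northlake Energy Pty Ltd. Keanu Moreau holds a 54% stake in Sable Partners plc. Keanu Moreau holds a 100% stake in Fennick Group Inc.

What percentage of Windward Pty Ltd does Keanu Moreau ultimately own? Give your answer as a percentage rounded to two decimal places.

Keanu reaches Windward along 4 paths.
Direct stake: 77% = 77%.
Via Fennick: 100% × 8% = 8%.
Via Northlake: 30% × 15% = 4.5%.
Via Fennick → Northlake: 100% × 60% × 15% = 9%.
Total: 77% + 8% + 4.5% + 9% = 98.5%.
Rounded: 98.50%.

98.50%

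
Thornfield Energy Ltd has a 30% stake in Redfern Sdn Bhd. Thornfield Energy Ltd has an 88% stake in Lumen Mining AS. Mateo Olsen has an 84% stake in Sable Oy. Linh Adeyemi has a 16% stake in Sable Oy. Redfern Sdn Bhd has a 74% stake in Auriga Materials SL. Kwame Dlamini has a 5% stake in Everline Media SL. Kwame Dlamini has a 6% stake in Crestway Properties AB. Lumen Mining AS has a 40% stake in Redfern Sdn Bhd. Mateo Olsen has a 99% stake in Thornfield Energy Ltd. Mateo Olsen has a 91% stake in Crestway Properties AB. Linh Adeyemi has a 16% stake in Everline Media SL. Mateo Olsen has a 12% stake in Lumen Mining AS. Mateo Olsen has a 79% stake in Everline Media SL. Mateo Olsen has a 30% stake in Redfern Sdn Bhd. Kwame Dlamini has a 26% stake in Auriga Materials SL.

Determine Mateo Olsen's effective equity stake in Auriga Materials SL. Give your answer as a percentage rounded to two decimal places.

73.52%

Mateo reaches Auriga along 4 paths.
Via Thornfield → Redfern: 99% × 30% × 74% = 21.978%.
Via Thornfield → Lumen → Redfern: 99% × 88% × 40% × 74% = 25.78752%.
Via Lumen → Redfern: 12% × 40% × 74% = 3.552%.
Via Redfern: 30% × 74% = 22.2%.
Total: 21.978% + 25.78752% + 3.552% + 22.2% = 73.51752%.
Rounded: 73.52%.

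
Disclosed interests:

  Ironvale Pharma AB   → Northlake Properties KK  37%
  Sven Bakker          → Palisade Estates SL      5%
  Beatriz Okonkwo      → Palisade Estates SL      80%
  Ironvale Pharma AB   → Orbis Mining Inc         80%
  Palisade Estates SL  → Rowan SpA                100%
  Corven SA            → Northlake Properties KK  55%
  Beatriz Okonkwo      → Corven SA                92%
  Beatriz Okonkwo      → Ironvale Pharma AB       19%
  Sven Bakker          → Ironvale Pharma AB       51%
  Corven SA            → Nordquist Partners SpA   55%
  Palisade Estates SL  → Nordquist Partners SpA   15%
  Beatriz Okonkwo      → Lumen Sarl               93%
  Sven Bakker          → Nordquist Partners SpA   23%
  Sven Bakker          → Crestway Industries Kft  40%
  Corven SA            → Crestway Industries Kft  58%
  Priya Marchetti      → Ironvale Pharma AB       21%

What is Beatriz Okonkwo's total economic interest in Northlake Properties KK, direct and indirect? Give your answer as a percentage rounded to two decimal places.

57.63%

Beatriz reaches Northlake along 2 paths.
Via Ironvale: 19% × 37% = 7.03%.
Via Corven: 92% × 55% = 50.6%.
Total: 7.03% + 50.6% = 57.63%.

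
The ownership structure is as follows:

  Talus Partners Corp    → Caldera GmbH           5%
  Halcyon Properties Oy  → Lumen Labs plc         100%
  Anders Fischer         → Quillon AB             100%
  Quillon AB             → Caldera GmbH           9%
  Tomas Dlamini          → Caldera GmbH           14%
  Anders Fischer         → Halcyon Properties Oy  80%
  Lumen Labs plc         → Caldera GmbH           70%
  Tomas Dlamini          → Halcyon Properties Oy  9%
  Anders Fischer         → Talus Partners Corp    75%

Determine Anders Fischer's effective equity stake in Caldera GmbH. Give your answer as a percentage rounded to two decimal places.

68.75%

Anders reaches Caldera along 3 paths.
Via Quillon: 100% × 9% = 9%.
Via Talus: 75% × 5% = 3.75%.
Via Halcyon → Lumen: 80% × 100% × 70% = 56%.
Total: 9% + 3.75% + 56% = 68.75%.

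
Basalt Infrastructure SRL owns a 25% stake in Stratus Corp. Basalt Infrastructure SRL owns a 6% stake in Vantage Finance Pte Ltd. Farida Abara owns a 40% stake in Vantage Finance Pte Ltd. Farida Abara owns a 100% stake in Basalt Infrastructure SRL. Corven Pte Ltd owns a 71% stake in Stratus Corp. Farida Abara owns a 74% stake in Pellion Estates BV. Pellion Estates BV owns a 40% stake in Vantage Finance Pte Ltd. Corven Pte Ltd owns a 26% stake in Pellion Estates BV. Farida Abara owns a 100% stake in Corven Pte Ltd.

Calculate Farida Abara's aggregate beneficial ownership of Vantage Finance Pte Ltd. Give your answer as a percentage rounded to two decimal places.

86.00%

Farida reaches Vantage along 4 paths.
Via Pellion: 74% × 40% = 29.6%.
Via Corven → Pellion: 100% × 26% × 40% = 10.4%.
Via Basalt: 100% × 6% = 6%.
Direct stake: 40% = 40%.
Total: 29.6% + 10.4% + 6% + 40% = 86%.
Rounded: 86.00%.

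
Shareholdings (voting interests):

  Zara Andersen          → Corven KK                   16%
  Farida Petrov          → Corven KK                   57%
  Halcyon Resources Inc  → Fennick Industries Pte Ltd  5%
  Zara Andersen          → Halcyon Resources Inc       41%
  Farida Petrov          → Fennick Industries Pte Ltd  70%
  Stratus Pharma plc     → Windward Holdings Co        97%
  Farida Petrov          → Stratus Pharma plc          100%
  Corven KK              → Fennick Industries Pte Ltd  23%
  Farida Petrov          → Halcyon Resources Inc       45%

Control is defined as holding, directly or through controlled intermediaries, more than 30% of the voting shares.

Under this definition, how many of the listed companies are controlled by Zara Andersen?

1

Zara holds 41% of Halcyon, so Zara controls Halcyon.
No other company's threshold is met.
Zara controls 1 company.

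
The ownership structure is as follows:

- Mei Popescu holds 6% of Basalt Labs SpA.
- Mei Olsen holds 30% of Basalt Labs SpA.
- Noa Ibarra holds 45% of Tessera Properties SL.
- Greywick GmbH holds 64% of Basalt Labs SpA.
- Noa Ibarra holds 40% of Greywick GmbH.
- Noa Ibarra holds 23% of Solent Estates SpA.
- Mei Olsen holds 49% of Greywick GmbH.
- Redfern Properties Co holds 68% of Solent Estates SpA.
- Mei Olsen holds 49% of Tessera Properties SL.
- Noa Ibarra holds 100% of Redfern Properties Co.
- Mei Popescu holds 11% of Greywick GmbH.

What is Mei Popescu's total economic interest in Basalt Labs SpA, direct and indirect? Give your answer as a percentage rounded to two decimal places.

Mei Popescu reaches Basalt along 2 paths.
Via Greywick: 11% × 64% = 7.04%.
Direct stake: 6% = 6%.
Total: 7.04% + 6% = 13.04%.

13.04%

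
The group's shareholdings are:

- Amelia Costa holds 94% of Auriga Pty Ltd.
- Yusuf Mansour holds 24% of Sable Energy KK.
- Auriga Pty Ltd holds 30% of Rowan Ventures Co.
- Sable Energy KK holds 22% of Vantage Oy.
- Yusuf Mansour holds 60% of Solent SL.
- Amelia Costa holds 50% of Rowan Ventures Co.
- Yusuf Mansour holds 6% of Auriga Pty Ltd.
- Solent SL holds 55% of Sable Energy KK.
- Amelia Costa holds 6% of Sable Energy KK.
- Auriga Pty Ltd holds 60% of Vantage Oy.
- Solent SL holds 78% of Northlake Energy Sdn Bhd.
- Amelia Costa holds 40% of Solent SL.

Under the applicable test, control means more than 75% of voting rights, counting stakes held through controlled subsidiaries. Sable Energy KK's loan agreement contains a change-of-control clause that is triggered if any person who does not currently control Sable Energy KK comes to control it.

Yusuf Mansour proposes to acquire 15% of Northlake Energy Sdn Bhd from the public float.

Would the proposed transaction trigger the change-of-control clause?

The purchase changes only Yusuf's holdings, so Yusuf is the only person who could newly come to control Sable.
Yusuf's largest direct stake is 60% in Solent, which does not meet the threshold, so Yusuf controls no company.
In Sable, Yusuf's side holds only 24%, not > 75%.
So before the transaction, Yusuf does not control Sable.
After the purchase, Yusuf holds 15% of Northlake directly.
Yusuf's side now holds 15% of Northlake, not > 75%, so Yusuf still does not control Northlake.
After the transaction, Yusuf's side holds 24% of Sable, not > 75%, so Yusuf still does not control Sable.
No new person acquires control, so the clause is not triggered.

No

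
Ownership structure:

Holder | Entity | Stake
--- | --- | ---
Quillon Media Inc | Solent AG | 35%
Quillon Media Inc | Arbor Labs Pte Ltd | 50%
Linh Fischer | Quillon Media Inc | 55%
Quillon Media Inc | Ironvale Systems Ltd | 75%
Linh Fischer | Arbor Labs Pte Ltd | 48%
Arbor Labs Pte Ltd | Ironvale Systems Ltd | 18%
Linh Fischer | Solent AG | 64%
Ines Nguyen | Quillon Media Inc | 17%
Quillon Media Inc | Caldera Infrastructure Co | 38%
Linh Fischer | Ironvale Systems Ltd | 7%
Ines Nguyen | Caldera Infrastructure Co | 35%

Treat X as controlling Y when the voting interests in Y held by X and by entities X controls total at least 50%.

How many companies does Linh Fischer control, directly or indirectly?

Linh holds 55% of Quillon, so Linh controls Quillon.
Linh and Quillon together hold 48% + 50% = 98% of Arbor, so Linh controls Arbor.
Linh and Quillon together hold 64% + 35% = 99% of Solent, so Linh controls Solent.
Arbor and Quillon and Linh together hold 18% + 75% + 7% = 100% of Ironvale, so Linh controls Ironvale.
No other company's threshold is met.
Linh controls 4 companies.

4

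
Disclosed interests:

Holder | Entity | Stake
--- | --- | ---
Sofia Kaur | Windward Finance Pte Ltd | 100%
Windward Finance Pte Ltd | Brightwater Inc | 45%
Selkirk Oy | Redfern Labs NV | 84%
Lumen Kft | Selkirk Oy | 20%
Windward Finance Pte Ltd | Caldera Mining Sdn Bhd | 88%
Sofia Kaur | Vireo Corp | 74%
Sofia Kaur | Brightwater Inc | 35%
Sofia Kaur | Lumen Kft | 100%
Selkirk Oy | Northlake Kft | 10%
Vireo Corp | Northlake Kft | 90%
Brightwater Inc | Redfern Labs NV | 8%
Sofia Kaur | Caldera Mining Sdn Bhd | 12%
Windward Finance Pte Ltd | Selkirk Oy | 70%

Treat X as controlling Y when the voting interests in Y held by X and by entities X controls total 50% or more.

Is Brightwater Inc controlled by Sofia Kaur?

Yes

Sofia holds 100% of Windward, so Sofia controls Windward.
Windward and Sofia together hold 45% + 35% = 80% of Brightwater, so Sofia controls Brightwater.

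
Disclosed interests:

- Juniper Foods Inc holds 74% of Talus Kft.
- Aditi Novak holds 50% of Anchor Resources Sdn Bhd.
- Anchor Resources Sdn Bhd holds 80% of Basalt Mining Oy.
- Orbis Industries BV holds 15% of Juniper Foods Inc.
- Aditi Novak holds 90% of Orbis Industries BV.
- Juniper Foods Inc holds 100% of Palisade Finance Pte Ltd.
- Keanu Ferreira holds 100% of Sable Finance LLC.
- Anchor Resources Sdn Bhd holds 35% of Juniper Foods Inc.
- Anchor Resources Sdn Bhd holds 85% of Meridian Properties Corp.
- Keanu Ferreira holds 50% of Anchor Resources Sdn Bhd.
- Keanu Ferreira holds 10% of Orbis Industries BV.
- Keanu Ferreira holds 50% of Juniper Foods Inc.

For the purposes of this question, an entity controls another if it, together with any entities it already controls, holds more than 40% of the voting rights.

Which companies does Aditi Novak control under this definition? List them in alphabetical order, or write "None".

Aditi holds 50% of Anchor, so Aditi controls Anchor.
Aditi holds 90% of Orbis, so Aditi controls Orbis.
Anchor holds 80% of Basalt, so Aditi controls Basalt.
Anchor holds 85% of Meridian, so Aditi controls Meridian.
Anchor and Orbis together hold 35% + 15% = 50% of Juniper, so Aditi controls Juniper.
Juniper holds 100% of Palisade, so Aditi controls Palisade.
Juniper holds 74% of Talus, so Aditi controls Talus.
No other company's threshold is met.

Anchor Resources Sdn Bhd, Basalt Mining Oy, Juniper Foods Inc, Meridian Properties Corp, Orbis Industries BV, Palisade Finance Pte Ltd, Talus Kft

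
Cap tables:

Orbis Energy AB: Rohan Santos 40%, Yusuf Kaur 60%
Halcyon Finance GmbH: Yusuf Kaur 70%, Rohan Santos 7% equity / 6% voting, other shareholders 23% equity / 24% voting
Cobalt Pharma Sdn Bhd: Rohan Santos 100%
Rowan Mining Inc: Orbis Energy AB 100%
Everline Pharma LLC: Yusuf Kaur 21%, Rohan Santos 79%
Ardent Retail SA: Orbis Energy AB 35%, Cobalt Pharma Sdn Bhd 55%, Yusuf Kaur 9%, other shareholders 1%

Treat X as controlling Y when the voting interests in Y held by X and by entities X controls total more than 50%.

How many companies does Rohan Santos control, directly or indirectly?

Rohan holds 100% of Cobalt, so Rohan controls Cobalt.
Rohan holds 79% of Everline, so Rohan controls Everline.
Cobalt holds 55% of Ardent, so Rohan controls Ardent.
No other company's threshold is met.
Rohan controls 3 companies.

3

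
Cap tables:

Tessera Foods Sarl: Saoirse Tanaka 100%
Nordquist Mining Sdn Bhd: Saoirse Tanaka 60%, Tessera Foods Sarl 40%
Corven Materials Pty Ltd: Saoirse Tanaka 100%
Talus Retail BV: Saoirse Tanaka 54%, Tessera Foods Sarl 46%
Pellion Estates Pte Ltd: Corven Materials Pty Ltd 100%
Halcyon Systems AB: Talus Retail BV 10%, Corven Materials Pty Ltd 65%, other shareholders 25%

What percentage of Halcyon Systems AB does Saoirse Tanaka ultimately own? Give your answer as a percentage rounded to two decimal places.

75.00%

Saoirse reaches Halcyon along 3 paths.
Via Talus: 54% × 10% = 5.4%.
Via Tessera → Talus: 100% × 46% × 10% = 4.6%.
Via Corven: 100% × 65% = 65%.
Total: 5.4% + 4.6% + 65% = 75%.
Rounded: 75.00%.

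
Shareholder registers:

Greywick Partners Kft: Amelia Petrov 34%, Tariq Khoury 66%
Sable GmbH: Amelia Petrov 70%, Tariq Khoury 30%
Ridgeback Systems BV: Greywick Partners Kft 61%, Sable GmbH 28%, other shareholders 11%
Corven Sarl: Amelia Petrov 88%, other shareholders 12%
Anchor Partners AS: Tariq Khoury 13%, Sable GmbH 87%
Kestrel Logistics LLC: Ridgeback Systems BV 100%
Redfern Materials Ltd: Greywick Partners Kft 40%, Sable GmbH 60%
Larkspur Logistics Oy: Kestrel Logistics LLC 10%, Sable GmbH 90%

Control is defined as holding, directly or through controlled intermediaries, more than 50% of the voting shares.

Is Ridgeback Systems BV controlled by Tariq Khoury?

Tariq holds 66% of Greywick, so Tariq controls Greywick.
Greywick holds 61% of Ridgeback, so Tariq controls Ridgeback.

Yes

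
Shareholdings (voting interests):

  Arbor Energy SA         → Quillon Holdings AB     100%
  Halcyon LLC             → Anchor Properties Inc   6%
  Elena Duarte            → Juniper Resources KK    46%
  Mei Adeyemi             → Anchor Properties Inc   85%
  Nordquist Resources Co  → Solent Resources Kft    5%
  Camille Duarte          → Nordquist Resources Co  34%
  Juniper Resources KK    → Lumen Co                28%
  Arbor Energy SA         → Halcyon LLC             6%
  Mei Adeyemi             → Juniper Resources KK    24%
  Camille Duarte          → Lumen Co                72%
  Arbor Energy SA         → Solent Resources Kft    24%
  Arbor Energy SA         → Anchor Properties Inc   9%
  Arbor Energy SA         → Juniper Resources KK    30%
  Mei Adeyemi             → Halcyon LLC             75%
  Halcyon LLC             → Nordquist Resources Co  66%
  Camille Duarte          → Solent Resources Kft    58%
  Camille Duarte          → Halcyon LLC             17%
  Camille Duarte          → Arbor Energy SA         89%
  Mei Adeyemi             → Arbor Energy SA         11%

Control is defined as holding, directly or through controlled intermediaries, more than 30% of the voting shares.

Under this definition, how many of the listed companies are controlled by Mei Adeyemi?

3

Mei holds 75% of Halcyon, so Mei controls Halcyon.
Halcyon holds 66% of Nordquist, so Mei controls Nordquist.
Mei and Halcyon together hold 85% + 6% = 91% of Anchor, so Mei controls Anchor.
No other company's threshold is met.
Mei controls 3 companies.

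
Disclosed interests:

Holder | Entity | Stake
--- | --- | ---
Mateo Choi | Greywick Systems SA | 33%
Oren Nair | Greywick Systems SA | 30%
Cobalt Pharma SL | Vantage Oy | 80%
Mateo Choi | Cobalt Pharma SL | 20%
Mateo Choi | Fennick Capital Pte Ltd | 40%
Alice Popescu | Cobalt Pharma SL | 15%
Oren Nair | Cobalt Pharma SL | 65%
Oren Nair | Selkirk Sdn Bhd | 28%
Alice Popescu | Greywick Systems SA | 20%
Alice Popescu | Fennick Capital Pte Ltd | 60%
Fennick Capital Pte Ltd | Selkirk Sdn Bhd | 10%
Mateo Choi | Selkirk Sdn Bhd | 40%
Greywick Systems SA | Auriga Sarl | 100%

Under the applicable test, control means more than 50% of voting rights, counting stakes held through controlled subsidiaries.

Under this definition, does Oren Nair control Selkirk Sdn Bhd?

No

Oren holds 65% of Cobalt, so Oren controls Cobalt.
Cobalt holds 80% of Vantage, so Oren controls Vantage.
In Selkirk, Oren's side holds only 28%, not > 50%.
So Oren does not control Selkirk.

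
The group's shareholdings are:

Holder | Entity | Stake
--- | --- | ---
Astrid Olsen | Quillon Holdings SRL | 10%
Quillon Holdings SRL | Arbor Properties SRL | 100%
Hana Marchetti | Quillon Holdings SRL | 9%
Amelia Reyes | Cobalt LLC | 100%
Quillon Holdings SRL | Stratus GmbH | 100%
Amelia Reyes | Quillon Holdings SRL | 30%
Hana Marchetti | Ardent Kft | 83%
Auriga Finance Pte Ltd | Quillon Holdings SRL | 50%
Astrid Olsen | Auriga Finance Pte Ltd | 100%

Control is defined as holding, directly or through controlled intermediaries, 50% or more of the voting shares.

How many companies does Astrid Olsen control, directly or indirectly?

4

Astrid holds 100% of Auriga, so Astrid controls Auriga.
Astrid and Auriga together hold 10% + 50% = 60% of Quillon, so Astrid controls Quillon.
Quillon holds 100% of Stratus, so Astrid controls Stratus.
Quillon holds 100% of Arbor, so Astrid controls Arbor.
No other company's threshold is met.
Astrid controls 4 companies.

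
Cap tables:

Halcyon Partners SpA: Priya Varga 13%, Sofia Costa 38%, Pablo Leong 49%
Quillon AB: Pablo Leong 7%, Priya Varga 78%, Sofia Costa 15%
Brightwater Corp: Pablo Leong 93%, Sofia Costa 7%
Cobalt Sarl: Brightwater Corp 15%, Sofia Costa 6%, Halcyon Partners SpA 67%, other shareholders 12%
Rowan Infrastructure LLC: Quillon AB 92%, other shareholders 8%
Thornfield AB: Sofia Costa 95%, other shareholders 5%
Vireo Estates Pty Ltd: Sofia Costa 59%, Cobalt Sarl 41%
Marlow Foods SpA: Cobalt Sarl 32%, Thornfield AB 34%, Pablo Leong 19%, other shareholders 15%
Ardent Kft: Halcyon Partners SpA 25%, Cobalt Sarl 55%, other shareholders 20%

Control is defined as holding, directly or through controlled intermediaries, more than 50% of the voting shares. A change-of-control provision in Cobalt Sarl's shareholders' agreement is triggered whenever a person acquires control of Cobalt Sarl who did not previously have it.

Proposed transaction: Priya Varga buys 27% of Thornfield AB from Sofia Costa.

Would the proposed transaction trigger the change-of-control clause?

The purchase adds only to Priya's holdings (Sofia's stake shrinks), so Priya is the only person who could newly come to control Cobalt.
Priya holds 78% of Quillon, so Priya controls Quillon.
Quillon holds 92% of Rowan, so Priya controls Rowan.
Neither Priya nor any entity Priya controls holds any voting interest in Cobalt.
So before the transaction, Priya does not control Cobalt.
After the purchase, Priya holds 27% of Thornfield directly, and Sofia's stake falls to 68%.
Priya's side now holds 27% of Thornfield, not > 50%, so Priya still does not control Thornfield.
After the transaction, neither Priya nor any entity Priya controls holds a voting interest in Cobalt, so Priya still does not control it.
No new person acquires control, so the clause is not triggered.

No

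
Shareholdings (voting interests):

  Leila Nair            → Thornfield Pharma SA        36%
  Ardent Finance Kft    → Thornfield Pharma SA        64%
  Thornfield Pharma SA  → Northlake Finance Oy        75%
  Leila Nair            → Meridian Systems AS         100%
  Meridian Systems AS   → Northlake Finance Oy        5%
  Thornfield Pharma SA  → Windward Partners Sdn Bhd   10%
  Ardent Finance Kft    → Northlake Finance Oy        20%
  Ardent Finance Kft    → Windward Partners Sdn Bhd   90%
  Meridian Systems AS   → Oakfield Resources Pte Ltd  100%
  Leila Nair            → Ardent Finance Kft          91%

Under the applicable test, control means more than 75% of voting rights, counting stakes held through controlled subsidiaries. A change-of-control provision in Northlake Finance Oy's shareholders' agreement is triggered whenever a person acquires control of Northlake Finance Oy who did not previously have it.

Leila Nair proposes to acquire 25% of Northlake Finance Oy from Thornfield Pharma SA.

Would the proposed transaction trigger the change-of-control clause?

No

The purchase adds only to Leila's holdings (Thornfield's stake shrinks), so Leila is the only person who could newly come to control Northlake.
Leila holds 100% of Meridian, so Leila controls Meridian.
Leila holds 91% of Ardent, so Leila controls Ardent.
Leila and Ardent together hold 36% + 64% = 100% of Thornfield, so Leila controls Thornfield.
Thornfield and Meridian and Ardent together hold 75% + 5% + 20% = 100% of Northlake, so Leila controls Northlake.
So Leila already controls Northlake before the transaction.
After the purchase, Leila holds 25% of Northlake directly, and Thornfield's stake falls to 50%.
Leila controlled Northlake already, so this is not a new person acquiring control; every other person's position is unchanged or reduced.
No new person acquires control, so the clause is not triggered.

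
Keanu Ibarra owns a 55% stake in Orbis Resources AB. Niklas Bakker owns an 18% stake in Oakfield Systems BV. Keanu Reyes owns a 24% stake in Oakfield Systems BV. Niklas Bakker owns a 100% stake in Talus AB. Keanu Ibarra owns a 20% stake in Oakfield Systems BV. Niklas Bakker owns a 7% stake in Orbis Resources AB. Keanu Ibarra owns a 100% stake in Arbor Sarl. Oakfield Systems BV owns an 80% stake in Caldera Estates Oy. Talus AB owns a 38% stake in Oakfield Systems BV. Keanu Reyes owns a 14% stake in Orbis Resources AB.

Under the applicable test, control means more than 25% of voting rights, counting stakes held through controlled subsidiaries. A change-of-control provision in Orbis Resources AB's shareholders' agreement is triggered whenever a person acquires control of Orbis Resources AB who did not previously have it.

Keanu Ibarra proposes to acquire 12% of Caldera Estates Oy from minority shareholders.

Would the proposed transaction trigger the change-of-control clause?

The purchase changes only Keanu Ibarra's holdings, so Keanu Ibarra is the only person who could newly come to control Orbis.
Keanu Ibarra holds 55% of Orbis, so Keanu Ibarra controls Orbis.
So Keanu Ibarra already controls Orbis before the transaction.
After the purchase, Keanu Ibarra holds 12% of Caldera directly.
Keanu Ibarra controlled Orbis already, so this is not a new person acquiring control; every other person's position is unchanged or reduced.
No new person acquires control, so the clause is not triggered.

No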